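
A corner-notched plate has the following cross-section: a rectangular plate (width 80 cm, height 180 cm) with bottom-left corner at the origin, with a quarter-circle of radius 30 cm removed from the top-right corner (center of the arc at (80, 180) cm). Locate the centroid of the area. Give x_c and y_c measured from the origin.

x_c = 38.59 cm, y_c = 86.01 cm

plate: A = 80 × 180 = 14400.00, centroid at (40.00, 90.00).
removed quarter-circle: A = −¼π·30² = -706.86, centroid at (67.27, 167.27).
ΣA = 13693.14 cm²
ΣAx_c = (14400.00)(40.00) + (-706.86)(67.27) = 528451.33 cm³
ΣAy_c = (14400.00)(90.00) + (-706.86)(167.27) = 1177765.50 cm³
x_c = 528451.33 / 13693.14 = 38.59 cm
y_c = 1177765.50 / 13693.14 = 86.01 cm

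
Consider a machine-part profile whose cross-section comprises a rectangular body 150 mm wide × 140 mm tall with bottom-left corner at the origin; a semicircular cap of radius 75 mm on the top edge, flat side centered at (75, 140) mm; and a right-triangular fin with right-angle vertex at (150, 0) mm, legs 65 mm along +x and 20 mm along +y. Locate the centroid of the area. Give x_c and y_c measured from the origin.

rectangular body: A = 150 × 140 = 21000.00, centroid at (75.00, 70.00).
semicircular top: A = ½π·75² = 8835.73, centroid at (75.00, 171.83).
triangular fin: A = ½·65·20 = 650.00, centroid at (171.67, 6.67).
ΣA = 30485.73 mm², ΣAx_c = 2349263.03 mm³, ΣAy_c = 2992585.44 mm³.
x_c = 2349263.03/30485.73 = 77.06 mm; y_c = 2992585.44/30485.73 = 98.16 mm.

x_c = 77.06 mm, y_c = 98.16 mm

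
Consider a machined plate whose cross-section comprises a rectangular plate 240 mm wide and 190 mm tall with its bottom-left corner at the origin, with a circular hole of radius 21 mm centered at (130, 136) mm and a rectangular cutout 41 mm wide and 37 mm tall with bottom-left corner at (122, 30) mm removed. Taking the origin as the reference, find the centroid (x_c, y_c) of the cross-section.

x_c = 118.88 mm, y_c = 95.32 mm

plate: A = 240 × 190 = 45600.00, centroid at (120.00, 95.00).
hole 1: A = −π·21² = -1385.44, centroid at (130.00, 136.00).
hole 2: A = −(41 × 37) = -1517.00, centroid at (142.50, 48.50).
ΣA = 42697.56 mm², ΣAx_c = 5075719.99 mm³, ΣAy_c = 4070005.34 mm³.
x_c = 5075719.99/42697.56 = 118.88 mm; y_c = 4070005.34/42697.56 = 95.32 mm.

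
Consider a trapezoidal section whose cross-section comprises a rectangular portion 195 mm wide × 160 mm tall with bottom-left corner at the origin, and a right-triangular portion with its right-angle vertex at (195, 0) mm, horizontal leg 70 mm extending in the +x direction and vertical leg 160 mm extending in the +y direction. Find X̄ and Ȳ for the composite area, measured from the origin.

Part | A | x̄ᵢ | ȳᵢ | A·x̄ᵢ | A·ȳᵢ
rectangular portion | 31200.00 | 97.50 | 80.00 | 3042000.00 | 2496000.00
triangular portion | 5600.00 | 218.33 | 53.33 | 1222666.67 | 298666.67
Σ | 36800.00 |  |  | 4264666.67 | 2794666.67
X̄ = 4264666.67 / 36800.00 = 115.89 mm
Ȳ = 2794666.67 / 36800.00 = 75.94 mm

X̄ = 115.89 mm, Ȳ = 75.94 mm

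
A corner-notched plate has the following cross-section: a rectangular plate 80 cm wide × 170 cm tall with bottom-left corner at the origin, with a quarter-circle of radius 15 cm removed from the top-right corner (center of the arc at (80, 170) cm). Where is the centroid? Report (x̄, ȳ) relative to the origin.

x̄ = 39.56 cm, ȳ = 83.96 cm

plate: A = 80 × 170 = 13600.00, centroid at (40.00, 85.00).
removed quarter-circle: A = −¼π·15² = -176.71, centroid at (73.63, 163.63).
ΣA = 13423.29 cm², ΣAx̄ = 530987.83 cm³, ΣAȳ = 1127083.52 cm³.
x̄ = 530987.83/13423.29 = 39.56 cm; ȳ = 1127083.52/13423.29 = 83.96 cm.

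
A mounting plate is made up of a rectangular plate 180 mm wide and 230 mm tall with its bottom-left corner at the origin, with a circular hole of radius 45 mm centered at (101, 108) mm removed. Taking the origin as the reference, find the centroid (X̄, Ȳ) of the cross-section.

plate: A = 180 × 230 = 41400.00, centroid at (90.00, 115.00).
hole: A = −π·45² = -6361.73, centroid at (101.00, 108.00).
ΣA = 35038.27 mm², ΣAX̄ = 3083465.76 mm³, ΣAȲ = 4073933.69 mm³.
X̄ = 3083465.76/35038.27 = 88.00 mm; Ȳ = 4073933.69/35038.27 = 116.27 mm.

X̄ = 88.00 mm, Ȳ = 116.27 mm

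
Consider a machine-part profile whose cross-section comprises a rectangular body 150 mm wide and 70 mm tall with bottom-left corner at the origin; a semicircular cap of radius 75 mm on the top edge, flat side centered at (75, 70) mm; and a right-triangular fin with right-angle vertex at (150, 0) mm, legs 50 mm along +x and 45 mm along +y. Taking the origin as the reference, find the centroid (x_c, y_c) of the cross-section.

Part | A | x̄ᵢ | ȳᵢ | A·x̄ᵢ | A·ȳᵢ
rectangular body | 10500.00 | 75.00 | 35.00 | 787500.00 | 367500.00
semicircular top | 8835.73 | 75.00 | 101.83 | 662679.70 | 899751.05
triangular fin | 1125.00 | 166.67 | 15.00 | 187500.00 | 16875.00
Σ | 20460.73 |  |  | 1637679.70 | 1284126.05
x_c = 1637679.70 / 20460.73 = 80.04 mm
y_c = 1284126.05 / 20460.73 = 62.76 mm

x_c = 80.04 mm, y_c = 62.76 mm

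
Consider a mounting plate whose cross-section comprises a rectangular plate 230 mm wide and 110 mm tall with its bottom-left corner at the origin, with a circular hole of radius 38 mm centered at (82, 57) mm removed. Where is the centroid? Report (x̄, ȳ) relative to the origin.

plate: A = 230 × 110 = 25300.00, centroid at (115.00, 55.00).
hole: A = −π·38² = -4536.46, centroid at (82.00, 57.00).
ΣA = 20763.54 mm²
ΣAx̄ = (25300.00)(115.00) + (-4536.46)(82.00) = 2537510.30 mm³
ΣAȳ = (25300.00)(55.00) + (-4536.46)(57.00) = 1132921.79 mm³
x̄ = 2537510.30 / 20763.54 = 122.21 mm
ȳ = 1132921.79 / 20763.54 = 54.56 mm

x̄ = 122.21 mm, ȳ = 54.56 mm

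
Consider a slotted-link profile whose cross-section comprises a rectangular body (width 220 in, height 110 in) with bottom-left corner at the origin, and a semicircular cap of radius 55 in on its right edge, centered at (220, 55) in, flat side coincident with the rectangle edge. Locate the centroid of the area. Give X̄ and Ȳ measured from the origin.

X̄ = 131.88 in, Ȳ = 55.00 in

Part | A | x̄ᵢ | ȳᵢ | A·x̄ᵢ | A·ȳᵢ
rectangular body | 24200.00 | 110.00 | 55.00 | 2662000.00 | 1331000.00
semicircular end | 4751.66 | 243.34 | 55.00 | 1156281.62 | 261341.24
Σ | 28951.66 |  |  | 3818281.62 | 1592341.24
X̄ = 3818281.62 / 28951.66 = 131.88 in
Ȳ = 1592341.24 / 28951.66 = 55.00 in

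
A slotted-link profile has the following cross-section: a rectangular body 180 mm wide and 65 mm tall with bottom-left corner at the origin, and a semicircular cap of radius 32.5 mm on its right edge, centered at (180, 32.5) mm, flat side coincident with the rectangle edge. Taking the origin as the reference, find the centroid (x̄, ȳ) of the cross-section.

x̄ = 102.89 mm, ȳ = 32.50 mm

rectangular body: A = 180 × 65 = 11700.00, centroid at (90.00, 32.50).
semicircular end: A = ½π·32.5² = 1659.15, centroid at (193.79, 32.50).
ΣA = 13359.15 mm², ΣAx̄ = 1374533.07 mm³, ΣAȳ = 434172.49 mm³.
x̄ = 1374533.07/13359.15 = 102.89 mm; ȳ = 434172.49/13359.15 = 32.50 mm.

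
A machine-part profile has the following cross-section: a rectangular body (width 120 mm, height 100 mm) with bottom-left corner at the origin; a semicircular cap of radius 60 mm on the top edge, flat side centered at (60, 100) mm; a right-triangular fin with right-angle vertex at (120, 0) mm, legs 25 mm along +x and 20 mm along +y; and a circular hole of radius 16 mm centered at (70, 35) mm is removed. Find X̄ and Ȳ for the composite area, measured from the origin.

X̄ = 60.53 mm, Ȳ = 75.03 mm

Part | A | x̄ᵢ | ȳᵢ | A·x̄ᵢ | A·ȳᵢ
rectangular body | 12000.00 | 60.00 | 50.00 | 720000.00 | 600000.00
semicircular top | 5654.87 | 60.00 | 125.46 | 339292.01 | 709486.68
triangular fin | 250.00 | 128.33 | 6.67 | 32083.33 | 1666.67
hole | -804.25 | 70.00 | 35.00 | -56297.34 | -28148.67
Σ | 17100.62 |  |  | 1035078.00 | 1283004.67
X̄ = 1035078.00 / 17100.62 = 60.53 mm
Ȳ = 1283004.67 / 17100.62 = 75.03 mm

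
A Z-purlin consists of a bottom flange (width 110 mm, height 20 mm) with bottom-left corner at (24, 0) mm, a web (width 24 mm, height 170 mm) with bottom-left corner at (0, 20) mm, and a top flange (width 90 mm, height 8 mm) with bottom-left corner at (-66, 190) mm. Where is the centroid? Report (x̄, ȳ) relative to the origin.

x̄ = 29.66 mm, ȳ = 84.30 mm

bottom flange: A = 110 × 20 = 2200.00, centroid at (79.00, 10.00).
web: A = 24 × 170 = 4080.00, centroid at (12.00, 105.00).
top flange: A = 90 × 8 = 720.00, centroid at (-21.00, 194.00).
ΣA = 7000.00 mm²
ΣAx̄ = (2200.00)(79.00) + (4080.00)(12.00) + (720.00)(-21.00) = 207640.00 mm³
ΣAȳ = (2200.00)(10.00) + (4080.00)(105.00) + (720.00)(194.00) = 590080.00 mm³
x̄ = 207640.00 / 7000.00 = 29.66 mm
ȳ = 590080.00 / 7000.00 = 84.30 mm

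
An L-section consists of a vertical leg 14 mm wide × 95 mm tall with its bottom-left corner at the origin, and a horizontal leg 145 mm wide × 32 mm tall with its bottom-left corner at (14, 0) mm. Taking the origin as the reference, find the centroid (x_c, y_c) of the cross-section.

vertical leg: A = 14 × 95 = 1330.00, centroid at (7.00, 47.50).
horizontal leg: A = 145 × 32 = 4640.00, centroid at (86.50, 16.00).
ΣA = 5970.00 mm², ΣAx_c = 410670.00 mm³, ΣAy_c = 137415.00 mm³.
x_c = 410670.00/5970.00 = 68.79 mm; y_c = 137415.00/5970.00 = 23.02 mm.

x_c = 68.79 mm, y_c = 23.02 mm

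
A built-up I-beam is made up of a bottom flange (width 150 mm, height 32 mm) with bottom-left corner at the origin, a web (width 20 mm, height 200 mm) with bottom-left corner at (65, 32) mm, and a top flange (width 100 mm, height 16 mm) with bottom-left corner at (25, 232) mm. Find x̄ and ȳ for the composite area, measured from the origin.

x̄ = 75.00 mm, ȳ = 95.08 mm

Part | A | x̄ᵢ | ȳᵢ | A·x̄ᵢ | A·ȳᵢ
bottom flange | 4800.00 | 75.00 | 16.00 | 360000.00 | 76800.00
web | 4000.00 | 75.00 | 132.00 | 300000.00 | 528000.00
top flange | 1600.00 | 75.00 | 240.00 | 120000.00 | 384000.00
Σ | 10400.00 |  |  | 780000.00 | 988800.00
x̄ = 780000.00 / 10400.00 = 75.00 mm
ȳ = 988800.00 / 10400.00 = 95.08 mm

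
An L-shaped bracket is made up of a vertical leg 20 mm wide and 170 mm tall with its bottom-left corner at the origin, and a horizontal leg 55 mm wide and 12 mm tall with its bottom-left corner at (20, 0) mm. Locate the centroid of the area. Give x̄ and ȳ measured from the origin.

x̄ = 16.10 mm, ȳ = 72.16 mm

vertical leg: A = 20 × 170 = 3400.00, centroid at (10.00, 85.00).
horizontal leg: A = 55 × 12 = 660.00, centroid at (47.50, 6.00).
ΣA = 4060.00 mm²
ΣAx̄ = (3400.00)(10.00) + (660.00)(47.50) = 65350.00 mm³
ΣAȳ = (3400.00)(85.00) + (660.00)(6.00) = 292960.00 mm³
x̄ = 65350.00 / 4060.00 = 16.10 mm
ȳ = 292960.00 / 4060.00 = 72.16 mm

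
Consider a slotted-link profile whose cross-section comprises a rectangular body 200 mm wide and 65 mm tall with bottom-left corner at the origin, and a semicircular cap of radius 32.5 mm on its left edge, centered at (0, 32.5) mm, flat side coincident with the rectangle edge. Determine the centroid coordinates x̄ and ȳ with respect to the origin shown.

rectangular body: A = 200 × 65 = 13000.00, centroid at (100.00, 32.50).
semicircular end: A = ½π·32.5² = 1659.15, centroid at (-13.79, 32.50).
ΣA = 14659.15 mm²
ΣAx̄ = (13000.00)(100.00) + (1659.15)(-13.79) = 1277114.58 mm³
ΣAȳ = (13000.00)(32.50) + (1659.15)(32.50) = 476422.49 mm³
x̄ = 1277114.58 / 14659.15 = 87.12 mm
ȳ = 476422.49 / 14659.15 = 32.50 mm

x̄ = 87.12 mm, ȳ = 32.50 mm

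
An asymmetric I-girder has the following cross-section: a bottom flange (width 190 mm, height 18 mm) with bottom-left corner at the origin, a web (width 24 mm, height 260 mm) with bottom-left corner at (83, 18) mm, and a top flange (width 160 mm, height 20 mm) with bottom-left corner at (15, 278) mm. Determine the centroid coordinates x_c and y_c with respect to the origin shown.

x_c = 95.00 mm, y_c = 145.87 mm

bottom flange: A = 190 × 18 = 3420.00, centroid at (95.00, 9.00).
web: A = 24 × 260 = 6240.00, centroid at (95.00, 148.00).
top flange: A = 160 × 20 = 3200.00, centroid at (95.00, 288.00).
ΣA = 12860.00 mm²
ΣAx_c = (3420.00)(95.00) + (6240.00)(95.00) + (3200.00)(95.00) = 1221700.00 mm³
ΣAy_c = (3420.00)(9.00) + (6240.00)(148.00) + (3200.00)(288.00) = 1875900.00 mm³
x_c = 1221700.00 / 12860.00 = 95.00 mm
y_c = 1875900.00 / 12860.00 = 145.87 mm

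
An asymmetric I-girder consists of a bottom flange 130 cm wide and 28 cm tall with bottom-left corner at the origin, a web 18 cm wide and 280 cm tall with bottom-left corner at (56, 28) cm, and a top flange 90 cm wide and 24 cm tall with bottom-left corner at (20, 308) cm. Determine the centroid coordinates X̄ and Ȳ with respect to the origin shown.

X̄ = 65.00 cm, Ȳ = 146.58 cm

Part | A | x̄ᵢ | ȳᵢ | A·x̄ᵢ | A·ȳᵢ
bottom flange | 3640.00 | 65.00 | 14.00 | 236600.00 | 50960.00
web | 5040.00 | 65.00 | 168.00 | 327600.00 | 846720.00
top flange | 2160.00 | 65.00 | 320.00 | 140400.00 | 691200.00
Σ | 10840.00 |  |  | 704600.00 | 1588880.00
X̄ = 704600.00 / 10840.00 = 65.00 cm
Ȳ = 1588880.00 / 10840.00 = 146.58 cm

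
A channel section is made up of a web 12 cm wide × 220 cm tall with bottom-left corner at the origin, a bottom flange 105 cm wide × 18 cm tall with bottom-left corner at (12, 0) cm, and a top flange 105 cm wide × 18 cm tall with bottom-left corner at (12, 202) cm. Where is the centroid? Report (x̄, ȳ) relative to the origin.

Part | A | x̄ᵢ | ȳᵢ | A·x̄ᵢ | A·ȳᵢ
web | 2640.00 | 6.00 | 110.00 | 15840.00 | 290400.00
bottom flange | 1890.00 | 64.50 | 9.00 | 121905.00 | 17010.00
top flange | 1890.00 | 64.50 | 211.00 | 121905.00 | 398790.00
Σ | 6420.00 |  |  | 259650.00 | 706200.00
x̄ = 259650.00 / 6420.00 = 40.44 cm
ȳ = 706200.00 / 6420.00 = 110.00 cm

x̄ = 40.44 cm, ȳ = 110.00 cm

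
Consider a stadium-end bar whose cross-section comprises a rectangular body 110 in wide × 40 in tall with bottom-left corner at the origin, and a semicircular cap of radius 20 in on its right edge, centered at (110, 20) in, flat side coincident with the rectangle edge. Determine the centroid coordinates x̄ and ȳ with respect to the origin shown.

x̄ = 62.93 in, ȳ = 20.00 in

rectangular body: A = 110 × 40 = 4400.00, centroid at (55.00, 20.00).
semicircular end: A = ½π·20² = 628.32, centroid at (118.49, 20.00).
ΣA = 5028.32 in², ΣAx̄ = 316448.37 in³, ΣAȳ = 100566.37 in³.
x̄ = 316448.37/5028.32 = 62.93 in; ȳ = 100566.37/5028.32 = 20.00 in.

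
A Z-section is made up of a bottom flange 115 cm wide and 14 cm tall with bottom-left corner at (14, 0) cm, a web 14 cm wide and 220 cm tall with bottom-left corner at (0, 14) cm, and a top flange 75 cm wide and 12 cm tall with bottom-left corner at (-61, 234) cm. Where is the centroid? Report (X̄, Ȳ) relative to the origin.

X̄ = 20.67 cm, Ȳ = 108.98 cm

Part | A | x̄ᵢ | ȳᵢ | A·x̄ᵢ | A·ȳᵢ
bottom flange | 1610.00 | 71.50 | 7.00 | 115115.00 | 11270.00
web | 3080.00 | 7.00 | 124.00 | 21560.00 | 381920.00
top flange | 900.00 | -23.50 | 240.00 | -21150.00 | 216000.00
Σ | 5590.00 |  |  | 115525.00 | 609190.00
X̄ = 115525.00 / 5590.00 = 20.67 cm
Ȳ = 609190.00 / 5590.00 = 108.98 cm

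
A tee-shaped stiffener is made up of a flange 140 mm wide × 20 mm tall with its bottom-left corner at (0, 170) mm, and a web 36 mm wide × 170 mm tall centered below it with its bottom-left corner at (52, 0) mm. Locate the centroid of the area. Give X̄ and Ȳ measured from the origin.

X̄ = 70.00 mm, Ȳ = 114.82 mm

Part | A | x̄ᵢ | ȳᵢ | A·x̄ᵢ | A·ȳᵢ
web | 6120.00 | 70.00 | 85.00 | 428400.00 | 520200.00
flange | 2800.00 | 70.00 | 180.00 | 196000.00 | 504000.00
Σ | 8920.00 |  |  | 624400.00 | 1024200.00
X̄ = 624400.00 / 8920.00 = 70.00 mm
Ȳ = 1024200.00 / 8920.00 = 114.82 mm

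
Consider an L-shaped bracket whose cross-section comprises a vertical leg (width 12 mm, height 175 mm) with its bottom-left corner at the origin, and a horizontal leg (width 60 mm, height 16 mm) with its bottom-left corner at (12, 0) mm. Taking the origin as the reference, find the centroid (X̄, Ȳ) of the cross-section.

X̄ = 17.29 mm, Ȳ = 62.56 mm

Part | A | x̄ᵢ | ȳᵢ | A·x̄ᵢ | A·ȳᵢ
vertical leg | 2100.00 | 6.00 | 87.50 | 12600.00 | 183750.00
horizontal leg | 960.00 | 42.00 | 8.00 | 40320.00 | 7680.00
Σ | 3060.00 |  |  | 52920.00 | 191430.00
X̄ = 52920.00 / 3060.00 = 17.29 mm
Ȳ = 191430.00 / 3060.00 = 62.56 mm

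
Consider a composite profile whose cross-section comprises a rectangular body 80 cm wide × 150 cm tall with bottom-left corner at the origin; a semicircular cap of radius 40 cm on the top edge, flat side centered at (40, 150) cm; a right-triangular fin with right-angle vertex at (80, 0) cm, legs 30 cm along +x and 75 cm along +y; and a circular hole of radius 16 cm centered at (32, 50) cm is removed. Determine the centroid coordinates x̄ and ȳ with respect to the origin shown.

x̄ = 44.23 cm, ȳ = 88.15 cm

rectangular body: A = 80 × 150 = 12000.00, centroid at (40.00, 75.00).
semicircular top: A = ½π·40² = 2513.27, centroid at (40.00, 166.98).
triangular fin: A = ½·30·75 = 1125.00, centroid at (90.00, 25.00).
hole: A = −π·16² = -804.25, centroid at (32.00, 50.00).
ΣA = 14834.03 cm²
ΣAx̄ = (12000.00)(40.00) + (2513.27)(40.00) + (1125.00)(90.00) + (-804.25)(32.00) = 656045.04 cm³
ΣAȳ = (12000.00)(75.00) + (2513.27)(166.98) + (1125.00)(25.00) + (-804.25)(50.00) = 1307570.40 cm³
x̄ = 656045.04 / 14834.03 = 44.23 cm
ȳ = 1307570.40 / 14834.03 = 88.15 cm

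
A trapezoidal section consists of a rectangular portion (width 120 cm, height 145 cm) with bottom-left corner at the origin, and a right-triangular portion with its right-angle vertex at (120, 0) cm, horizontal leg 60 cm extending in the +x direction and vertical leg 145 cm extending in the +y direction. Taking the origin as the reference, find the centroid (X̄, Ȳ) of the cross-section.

Part | A | x̄ᵢ | ȳᵢ | A·x̄ᵢ | A·ȳᵢ
rectangular portion | 17400.00 | 60.00 | 72.50 | 1044000.00 | 1261500.00
triangular portion | 4350.00 | 140.00 | 48.33 | 609000.00 | 210250.00
Σ | 21750.00 |  |  | 1653000.00 | 1471750.00
X̄ = 1653000.00 / 21750.00 = 76.00 cm
Ȳ = 1471750.00 / 21750.00 = 67.67 cm

X̄ = 76.00 cm, Ȳ = 67.67 cm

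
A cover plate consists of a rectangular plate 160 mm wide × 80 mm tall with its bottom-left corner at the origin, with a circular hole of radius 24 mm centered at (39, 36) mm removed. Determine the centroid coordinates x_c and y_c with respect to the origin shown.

x_c = 86.75 mm, y_c = 40.66 mm

plate: A = 160 × 80 = 12800.00, centroid at (80.00, 40.00).
hole: A = −π·24² = -1809.56, centroid at (39.00, 36.00).
ΣA = 10990.44 mm², ΣAx_c = 953427.26 mm³, ΣAy_c = 446855.93 mm³.
x_c = 953427.26/10990.44 = 86.75 mm; y_c = 446855.93/10990.44 = 40.66 mm.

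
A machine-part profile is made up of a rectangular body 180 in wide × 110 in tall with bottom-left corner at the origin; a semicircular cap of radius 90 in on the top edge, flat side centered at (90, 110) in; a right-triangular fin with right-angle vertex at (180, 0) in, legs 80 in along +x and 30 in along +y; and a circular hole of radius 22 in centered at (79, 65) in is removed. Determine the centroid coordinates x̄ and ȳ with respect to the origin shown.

rectangular body: A = 180 × 110 = 19800.00, centroid at (90.00, 55.00).
semicircular top: A = ½π·90² = 12723.45, centroid at (90.00, 148.20).
triangular fin: A = ½·80·30 = 1200.00, centroid at (206.67, 10.00).
hole: A = −π·22² = -1520.53, centroid at (79.00, 65.00).
ΣA = 32202.92 in²
ΣAx̄ = (19800.00)(90.00) + (12723.45)(90.00) + (1200.00)(206.67) + (-1520.53)(79.00) = 3054988.59 in³
ΣAȳ = (19800.00)(55.00) + (12723.45)(148.20) + (1200.00)(10.00) + (-1520.53)(65.00) = 2887745.02 in³
x̄ = 3054988.59 / 32202.92 = 94.87 in
ȳ = 2887745.02 / 32202.92 = 89.67 in

x̄ = 94.87 in, ȳ = 89.67 in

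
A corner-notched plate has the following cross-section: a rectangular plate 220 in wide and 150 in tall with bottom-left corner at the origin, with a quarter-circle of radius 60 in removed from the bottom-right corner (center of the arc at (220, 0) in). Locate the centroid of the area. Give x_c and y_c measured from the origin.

x_c = 102.08 in, y_c = 79.64 in

plate: A = 220 × 150 = 33000.00, centroid at (110.00, 75.00).
removed quarter-circle: A = −¼π·60² = -2827.43, centroid at (194.54, 25.46).
ΣA = 30172.57 in²
ΣAx_c = (33000.00)(110.00) + (-2827.43)(194.54) = 3079964.65 in³
ΣAy_c = (33000.00)(75.00) + (-2827.43)(25.46) = 2403000.00 in³
x_c = 3079964.65 / 30172.57 = 102.08 in
y_c = 2403000.00 / 30172.57 = 79.64 in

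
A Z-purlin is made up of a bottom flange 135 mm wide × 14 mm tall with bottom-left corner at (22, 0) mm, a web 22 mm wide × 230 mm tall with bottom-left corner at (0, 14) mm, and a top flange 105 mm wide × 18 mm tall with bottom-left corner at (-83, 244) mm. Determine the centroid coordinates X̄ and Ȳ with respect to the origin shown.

bottom flange: A = 135 × 14 = 1890.00, centroid at (89.50, 7.00).
web: A = 22 × 230 = 5060.00, centroid at (11.00, 129.00).
top flange: A = 105 × 18 = 1890.00, centroid at (-30.50, 253.00).
ΣA = 8840.00 mm², ΣAX̄ = 167170.00 mm³, ΣAȲ = 1144140.00 mm³.
X̄ = 167170.00/8840.00 = 18.91 mm; Ȳ = 1144140.00/8840.00 = 129.43 mm.

X̄ = 18.91 mm, Ȳ = 129.43 mm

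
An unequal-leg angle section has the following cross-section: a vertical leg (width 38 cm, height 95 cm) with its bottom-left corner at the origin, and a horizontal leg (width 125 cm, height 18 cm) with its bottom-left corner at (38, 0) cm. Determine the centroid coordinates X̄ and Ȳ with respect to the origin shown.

X̄ = 50.29 cm, Ȳ = 32.72 cm

vertical leg: A = 38 × 95 = 3610.00, centroid at (19.00, 47.50).
horizontal leg: A = 125 × 18 = 2250.00, centroid at (100.50, 9.00).
ΣA = 5860.00 cm²
ΣAX̄ = (3610.00)(19.00) + (2250.00)(100.50) = 294715.00 cm³
ΣAȲ = (3610.00)(47.50) + (2250.00)(9.00) = 191725.00 cm³
X̄ = 294715.00 / 5860.00 = 50.29 cm
Ȳ = 191725.00 / 5860.00 = 32.72 cm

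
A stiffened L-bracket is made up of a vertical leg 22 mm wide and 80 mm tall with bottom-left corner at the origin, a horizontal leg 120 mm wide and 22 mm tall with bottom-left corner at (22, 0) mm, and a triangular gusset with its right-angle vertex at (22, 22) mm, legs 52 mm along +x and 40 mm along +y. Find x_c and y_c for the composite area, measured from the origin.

x_c = 50.87 mm, y_c = 25.03 mm

Part | A | x̄ᵢ | ȳᵢ | A·x̄ᵢ | A·ȳᵢ
vertical leg | 1760.00 | 11.00 | 40.00 | 19360.00 | 70400.00
horizontal leg | 2640.00 | 82.00 | 11.00 | 216480.00 | 29040.00
gusset | 1040.00 | 39.33 | 35.33 | 40906.67 | 36746.67
Σ | 5440.00 |  |  | 276746.67 | 136186.67
x_c = 276746.67 / 5440.00 = 50.87 mm
y_c = 136186.67 / 5440.00 = 25.03 mm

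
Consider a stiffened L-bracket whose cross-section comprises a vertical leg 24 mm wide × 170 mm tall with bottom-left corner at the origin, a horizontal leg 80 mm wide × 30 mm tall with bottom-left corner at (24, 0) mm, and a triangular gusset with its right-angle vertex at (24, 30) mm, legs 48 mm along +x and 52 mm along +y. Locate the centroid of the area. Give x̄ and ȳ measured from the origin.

x̄ = 32.67 mm, ȳ = 57.18 mm

Part | A | x̄ᵢ | ȳᵢ | A·x̄ᵢ | A·ȳᵢ
vertical leg | 4080.00 | 12.00 | 85.00 | 48960.00 | 346800.00
horizontal leg | 2400.00 | 64.00 | 15.00 | 153600.00 | 36000.00
gusset | 1248.00 | 40.00 | 47.33 | 49920.00 | 59072.00
Σ | 7728.00 |  |  | 252480.00 | 441872.00
x̄ = 252480.00 / 7728.00 = 32.67 mm
ȳ = 441872.00 / 7728.00 = 57.18 mm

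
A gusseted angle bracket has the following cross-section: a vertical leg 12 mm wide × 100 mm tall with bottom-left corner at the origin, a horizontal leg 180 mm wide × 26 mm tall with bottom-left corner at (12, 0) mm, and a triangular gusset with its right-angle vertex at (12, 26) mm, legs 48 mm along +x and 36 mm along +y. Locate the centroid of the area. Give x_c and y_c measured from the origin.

x_c = 75.44 mm, y_c = 22.79 mm

vertical leg: A = 12 × 100 = 1200.00, centroid at (6.00, 50.00).
horizontal leg: A = 180 × 26 = 4680.00, centroid at (102.00, 13.00).
gusset: A = ½·48·36 = 864.00, centroid at (28.00, 38.00).
ΣA = 6744.00 mm²
ΣAx_c = (1200.00)(6.00) + (4680.00)(102.00) + (864.00)(28.00) = 508752.00 mm³
ΣAy_c = (1200.00)(50.00) + (4680.00)(13.00) + (864.00)(38.00) = 153672.00 mm³
x_c = 508752.00 / 6744.00 = 75.44 mm
y_c = 153672.00 / 6744.00 = 22.79 mm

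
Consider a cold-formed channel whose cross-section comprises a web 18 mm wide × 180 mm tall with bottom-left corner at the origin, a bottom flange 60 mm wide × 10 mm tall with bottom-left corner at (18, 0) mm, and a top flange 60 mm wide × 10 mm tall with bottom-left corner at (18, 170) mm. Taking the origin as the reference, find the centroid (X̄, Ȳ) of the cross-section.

X̄ = 19.54 mm, Ȳ = 90.00 mm

web: A = 18 × 180 = 3240.00, centroid at (9.00, 90.00).
bottom flange: A = 60 × 10 = 600.00, centroid at (48.00, 5.00).
top flange: A = 60 × 10 = 600.00, centroid at (48.00, 175.00).
ΣA = 4440.00 mm²
ΣAX̄ = (3240.00)(9.00) + (600.00)(48.00) + (600.00)(48.00) = 86760.00 mm³
ΣAȲ = (3240.00)(90.00) + (600.00)(5.00) + (600.00)(175.00) = 399600.00 mm³
X̄ = 86760.00 / 4440.00 = 19.54 mm
Ȳ = 399600.00 / 4440.00 = 90.00 mm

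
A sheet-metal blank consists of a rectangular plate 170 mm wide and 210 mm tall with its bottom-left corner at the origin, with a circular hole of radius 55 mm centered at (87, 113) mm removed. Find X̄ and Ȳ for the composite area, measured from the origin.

X̄ = 84.27 mm, Ȳ = 102.10 mm

Part | A | x̄ᵢ | ȳᵢ | A·x̄ᵢ | A·ȳᵢ
plate | 35700.00 | 85.00 | 105.00 | 3034500.00 | 3748500.00
hole | -9503.32 | 87.00 | 113.00 | -826788.65 | -1073874.91
Σ | 26196.68 |  |  | 2207711.35 | 2674625.09
X̄ = 2207711.35 / 26196.68 = 84.27 mm
Ȳ = 2674625.09 / 26196.68 = 102.10 mm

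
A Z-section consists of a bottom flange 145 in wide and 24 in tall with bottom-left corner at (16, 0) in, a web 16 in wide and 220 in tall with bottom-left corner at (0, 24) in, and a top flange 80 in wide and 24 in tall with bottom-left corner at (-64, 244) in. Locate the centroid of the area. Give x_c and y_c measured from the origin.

Part | A | x̄ᵢ | ȳᵢ | A·x̄ᵢ | A·ȳᵢ
bottom flange | 3480.00 | 88.50 | 12.00 | 307980.00 | 41760.00
web | 3520.00 | 8.00 | 134.00 | 28160.00 | 471680.00
top flange | 1920.00 | -24.00 | 256.00 | -46080.00 | 491520.00
Σ | 8920.00 |  |  | 290060.00 | 1004960.00
x_c = 290060.00 / 8920.00 = 32.52 in
y_c = 1004960.00 / 8920.00 = 112.66 in

x_c = 32.52 in, y_c = 112.66 in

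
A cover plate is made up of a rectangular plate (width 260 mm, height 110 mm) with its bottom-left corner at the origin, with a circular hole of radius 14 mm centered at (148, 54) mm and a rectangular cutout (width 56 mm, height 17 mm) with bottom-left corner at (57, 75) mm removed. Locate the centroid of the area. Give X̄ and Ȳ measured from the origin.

Part | A | x̄ᵢ | ȳᵢ | A·x̄ᵢ | A·ȳᵢ
plate | 28600.00 | 130.00 | 55.00 | 3718000.00 | 1573000.00
hole 1 | -615.75 | 148.00 | 54.00 | -91131.32 | -33250.62
hole 2 | -952.00 | 85.00 | 83.50 | -80920.00 | -79492.00
Σ | 27032.25 |  |  | 3545948.68 | 1460257.38
X̄ = 3545948.68 / 27032.25 = 131.17 mm
Ȳ = 1460257.38 / 27032.25 = 54.02 mm

X̄ = 131.17 mm, Ȳ = 54.02 mm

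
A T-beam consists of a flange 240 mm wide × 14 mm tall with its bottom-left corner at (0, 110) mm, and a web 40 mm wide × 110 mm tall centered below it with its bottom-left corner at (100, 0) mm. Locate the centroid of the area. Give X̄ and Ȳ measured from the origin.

web: A = 40 × 110 = 4400.00, centroid at (120.00, 55.00).
flange: A = 240 × 14 = 3360.00, centroid at (120.00, 117.00).
ΣA = 7760.00 mm²
ΣAX̄ = (4400.00)(120.00) + (3360.00)(120.00) = 931200.00 mm³
ΣAȲ = (4400.00)(55.00) + (3360.00)(117.00) = 635120.00 mm³
X̄ = 931200.00 / 7760.00 = 120.00 mm
Ȳ = 635120.00 / 7760.00 = 81.85 mm

X̄ = 120.00 mm, Ȳ = 81.85 mm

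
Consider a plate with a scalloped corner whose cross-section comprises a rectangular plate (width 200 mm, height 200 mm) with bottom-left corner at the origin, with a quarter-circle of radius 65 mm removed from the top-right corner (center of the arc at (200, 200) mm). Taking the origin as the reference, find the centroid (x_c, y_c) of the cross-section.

x_c = 93.45 mm, y_c = 93.45 mm

plate: A = 200 × 200 = 40000.00, centroid at (100.00, 100.00).
removed quarter-circle: A = −¼π·65² = -3318.31, centroid at (172.41, 172.41).
ΣA = 36681.69 mm², ΣAx_c = 3427880.22 mm³, ΣAy_c = 3427880.22 mm³.
x_c = 3427880.22/36681.69 = 93.45 mm; y_c = 3427880.22/36681.69 = 93.45 mm.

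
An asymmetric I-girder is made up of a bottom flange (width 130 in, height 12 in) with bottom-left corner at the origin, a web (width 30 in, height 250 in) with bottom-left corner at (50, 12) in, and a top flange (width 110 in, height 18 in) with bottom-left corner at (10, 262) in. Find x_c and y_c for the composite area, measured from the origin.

x_c = 65.00 in, y_c = 142.52 in

bottom flange: A = 130 × 12 = 1560.00, centroid at (65.00, 6.00).
web: A = 30 × 250 = 7500.00, centroid at (65.00, 137.00).
top flange: A = 110 × 18 = 1980.00, centroid at (65.00, 271.00).
ΣA = 11040.00 in², ΣAx_c = 717600.00 in³, ΣAy_c = 1573440.00 in³.
x_c = 717600.00/11040.00 = 65.00 in; y_c = 1573440.00/11040.00 = 142.52 in.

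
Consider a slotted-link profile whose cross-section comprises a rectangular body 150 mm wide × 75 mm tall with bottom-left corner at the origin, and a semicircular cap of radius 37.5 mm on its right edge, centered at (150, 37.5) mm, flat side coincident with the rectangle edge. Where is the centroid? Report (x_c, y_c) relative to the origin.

x_c = 89.92 mm, y_c = 37.50 mm

rectangular body: A = 150 × 75 = 11250.00, centroid at (75.00, 37.50).
semicircular end: A = ½π·37.5² = 2208.93, centroid at (165.92, 37.50).
ΣA = 13458.93 mm²
ΣAx_c = (11250.00)(75.00) + (2208.93)(165.92) = 1210246.10 mm³
ΣAy_c = (11250.00)(37.50) + (2208.93)(37.50) = 504709.96 mm³
x_c = 1210246.10 / 13458.93 = 89.92 mm
y_c = 504709.96 / 13458.93 = 37.50 mm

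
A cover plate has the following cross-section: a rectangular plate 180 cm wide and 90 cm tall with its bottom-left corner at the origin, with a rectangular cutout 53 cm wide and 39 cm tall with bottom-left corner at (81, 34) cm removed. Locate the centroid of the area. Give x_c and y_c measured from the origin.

Part | A | x̄ᵢ | ȳᵢ | A·x̄ᵢ | A·ȳᵢ
plate | 16200.00 | 90.00 | 45.00 | 1458000.00 | 729000.00
hole | -2067.00 | 107.50 | 53.50 | -222202.50 | -110584.50
Σ | 14133.00 |  |  | 1235797.50 | 618415.50
x_c = 1235797.50 / 14133.00 = 87.44 cm
y_c = 618415.50 / 14133.00 = 43.76 cm

x_c = 87.44 cm, y_c = 43.76 cm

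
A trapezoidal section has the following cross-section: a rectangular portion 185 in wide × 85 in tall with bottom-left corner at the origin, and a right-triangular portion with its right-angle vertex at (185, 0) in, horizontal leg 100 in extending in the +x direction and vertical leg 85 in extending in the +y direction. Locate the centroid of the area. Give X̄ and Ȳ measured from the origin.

rectangular portion: A = 185 × 85 = 15725.00, centroid at (92.50, 42.50).
triangular portion: A = ½·100·85 = 4250.00, centroid at (218.33, 28.33).
ΣA = 19975.00 in²
ΣAX̄ = (15725.00)(92.50) + (4250.00)(218.33) = 2382479.17 in³
ΣAȲ = (15725.00)(42.50) + (4250.00)(28.33) = 788729.17 in³
X̄ = 2382479.17 / 19975.00 = 119.27 in
Ȳ = 788729.17 / 19975.00 = 39.49 in

X̄ = 119.27 in, Ȳ = 39.49 in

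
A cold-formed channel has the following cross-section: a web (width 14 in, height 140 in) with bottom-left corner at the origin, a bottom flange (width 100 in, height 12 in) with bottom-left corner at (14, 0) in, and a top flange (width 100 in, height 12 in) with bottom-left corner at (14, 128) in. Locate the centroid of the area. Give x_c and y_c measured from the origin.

x_c = 38.38 in, y_c = 70.00 in

Part | A | x̄ᵢ | ȳᵢ | A·x̄ᵢ | A·ȳᵢ
web | 1960.00 | 7.00 | 70.00 | 13720.00 | 137200.00
bottom flange | 1200.00 | 64.00 | 6.00 | 76800.00 | 7200.00
top flange | 1200.00 | 64.00 | 134.00 | 76800.00 | 160800.00
Σ | 4360.00 |  |  | 167320.00 | 305200.00
x_c = 167320.00 / 4360.00 = 38.38 in
y_c = 305200.00 / 4360.00 = 70.00 in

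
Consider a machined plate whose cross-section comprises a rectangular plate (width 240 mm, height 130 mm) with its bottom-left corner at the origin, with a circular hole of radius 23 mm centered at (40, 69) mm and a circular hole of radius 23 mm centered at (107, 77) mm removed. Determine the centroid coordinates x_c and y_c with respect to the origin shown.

Part | A | x̄ᵢ | ȳᵢ | A·x̄ᵢ | A·ȳᵢ
plate | 31200.00 | 120.00 | 65.00 | 3744000.00 | 2028000.00
hole 1 | -1661.90 | 40.00 | 69.00 | -66476.10 | -114671.27
hole 2 | -1661.90 | 107.00 | 77.00 | -177823.57 | -127966.49
Σ | 27876.19 |  |  | 3499700.33 | 1785362.23
x_c = 3499700.33 / 27876.19 = 125.54 mm
y_c = 1785362.23 / 27876.19 = 64.05 mm

x_c = 125.54 mm, y_c = 64.05 mm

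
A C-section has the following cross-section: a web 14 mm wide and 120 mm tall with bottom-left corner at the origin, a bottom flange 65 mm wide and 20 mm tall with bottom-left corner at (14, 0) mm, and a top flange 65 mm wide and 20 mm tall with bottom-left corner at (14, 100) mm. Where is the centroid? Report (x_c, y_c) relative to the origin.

Part | A | x̄ᵢ | ȳᵢ | A·x̄ᵢ | A·ȳᵢ
web | 1680.00 | 7.00 | 60.00 | 11760.00 | 100800.00
bottom flange | 1300.00 | 46.50 | 10.00 | 60450.00 | 13000.00
top flange | 1300.00 | 46.50 | 110.00 | 60450.00 | 143000.00
Σ | 4280.00 |  |  | 132660.00 | 256800.00
x_c = 132660.00 / 4280.00 = 31.00 mm
y_c = 256800.00 / 4280.00 = 60.00 mm

x_c = 31.00 mm, y_c = 60.00 mm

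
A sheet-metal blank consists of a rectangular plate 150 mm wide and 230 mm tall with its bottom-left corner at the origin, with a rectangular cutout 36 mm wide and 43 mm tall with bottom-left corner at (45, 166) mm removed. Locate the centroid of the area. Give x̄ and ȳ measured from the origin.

Part | A | x̄ᵢ | ȳᵢ | A·x̄ᵢ | A·ȳᵢ
plate | 34500.00 | 75.00 | 115.00 | 2587500.00 | 3967500.00
hole | -1548.00 | 63.00 | 187.50 | -97524.00 | -290250.00
Σ | 32952.00 |  |  | 2489976.00 | 3677250.00
x̄ = 2489976.00 / 32952.00 = 75.56 mm
ȳ = 3677250.00 / 32952.00 = 111.59 mm

x̄ = 75.56 mm, ȳ = 111.59 mm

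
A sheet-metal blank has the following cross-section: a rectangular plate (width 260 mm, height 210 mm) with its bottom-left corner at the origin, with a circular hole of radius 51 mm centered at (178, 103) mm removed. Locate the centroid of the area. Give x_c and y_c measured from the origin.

Part | A | x̄ᵢ | ȳᵢ | A·x̄ᵢ | A·ȳᵢ
plate | 54600.00 | 130.00 | 105.00 | 7098000.00 | 5733000.00
hole | -8171.28 | 178.00 | 103.00 | -1454488.28 | -841642.10
Σ | 46428.72 |  |  | 5643511.72 | 4891357.90
x_c = 5643511.72 / 46428.72 = 121.55 mm
y_c = 4891357.90 / 46428.72 = 105.35 mm

x_c = 121.55 mm, y_c = 105.35 mm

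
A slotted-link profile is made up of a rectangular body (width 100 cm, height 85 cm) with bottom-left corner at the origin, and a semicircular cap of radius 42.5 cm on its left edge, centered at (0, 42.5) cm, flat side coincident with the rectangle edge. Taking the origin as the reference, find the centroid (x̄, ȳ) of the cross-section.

x̄ = 32.97 cm, ȳ = 42.50 cm

rectangular body: A = 100 × 85 = 8500.00, centroid at (50.00, 42.50).
semicircular end: A = ½π·42.5² = 2837.25, centroid at (-18.04, 42.50).
ΣA = 11337.25 cm², ΣAx̄ = 373822.92 cm³, ΣAȳ = 481833.16 cm³.
x̄ = 373822.92/11337.25 = 32.97 cm; ȳ = 481833.16/11337.25 = 42.50 cm.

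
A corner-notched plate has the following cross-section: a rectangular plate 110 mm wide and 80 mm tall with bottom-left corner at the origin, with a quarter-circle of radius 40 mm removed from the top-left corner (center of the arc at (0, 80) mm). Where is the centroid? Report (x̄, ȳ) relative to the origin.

x̄ = 61.33 mm, ȳ = 36.16 mm

Part | A | x̄ᵢ | ȳᵢ | A·x̄ᵢ | A·ȳᵢ
plate | 8800.00 | 55.00 | 40.00 | 484000.00 | 352000.00
removed quarter-circle | -1256.64 | 16.98 | 63.02 | -21333.33 | -79197.63
Σ | 7543.36 |  |  | 462666.67 | 272802.37
x̄ = 462666.67 / 7543.36 = 61.33 mm
ȳ = 272802.37 / 7543.36 = 36.16 mm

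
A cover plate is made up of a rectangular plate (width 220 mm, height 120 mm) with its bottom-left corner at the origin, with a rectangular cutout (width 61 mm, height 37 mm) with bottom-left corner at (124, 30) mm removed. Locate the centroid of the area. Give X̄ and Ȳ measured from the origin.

Part | A | x̄ᵢ | ȳᵢ | A·x̄ᵢ | A·ȳᵢ
plate | 26400.00 | 110.00 | 60.00 | 2904000.00 | 1584000.00
hole | -2257.00 | 154.50 | 48.50 | -348706.50 | -109464.50
Σ | 24143.00 |  |  | 2555293.50 | 1474535.50
X̄ = 2555293.50 / 24143.00 = 105.84 mm
Ȳ = 1474535.50 / 24143.00 = 61.08 mm

X̄ = 105.84 mm, Ȳ = 61.08 mm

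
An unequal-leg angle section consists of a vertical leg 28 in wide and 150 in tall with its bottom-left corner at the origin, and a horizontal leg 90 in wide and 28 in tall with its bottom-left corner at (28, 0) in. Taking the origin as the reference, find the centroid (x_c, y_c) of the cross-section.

vertical leg: A = 28 × 150 = 4200.00, centroid at (14.00, 75.00).
horizontal leg: A = 90 × 28 = 2520.00, centroid at (73.00, 14.00).
ΣA = 6720.00 in², ΣAx_c = 242760.00 in³, ΣAy_c = 350280.00 in³.
x_c = 242760.00/6720.00 = 36.12 in; y_c = 350280.00/6720.00 = 52.12 in.

x_c = 36.12 in, y_c = 52.12 in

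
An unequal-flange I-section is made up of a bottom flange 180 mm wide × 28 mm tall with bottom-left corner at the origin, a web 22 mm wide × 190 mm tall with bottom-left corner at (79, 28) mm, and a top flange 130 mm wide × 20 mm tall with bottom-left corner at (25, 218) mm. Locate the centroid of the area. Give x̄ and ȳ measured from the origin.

x̄ = 90.00 mm, ȳ = 99.62 mm

Part | A | x̄ᵢ | ȳᵢ | A·x̄ᵢ | A·ȳᵢ
bottom flange | 5040.00 | 90.00 | 14.00 | 453600.00 | 70560.00
web | 4180.00 | 90.00 | 123.00 | 376200.00 | 514140.00
top flange | 2600.00 | 90.00 | 228.00 | 234000.00 | 592800.00
Σ | 11820.00 |  |  | 1063800.00 | 1177500.00
x̄ = 1063800.00 / 11820.00 = 90.00 mm
ȳ = 1177500.00 / 11820.00 = 99.62 mm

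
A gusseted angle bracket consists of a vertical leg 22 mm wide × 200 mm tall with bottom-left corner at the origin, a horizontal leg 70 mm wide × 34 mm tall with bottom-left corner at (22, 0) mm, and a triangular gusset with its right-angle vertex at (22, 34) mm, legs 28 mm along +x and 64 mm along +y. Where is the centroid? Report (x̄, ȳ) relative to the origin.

x̄ = 27.64 mm, ȳ = 69.05 mm

vertical leg: A = 22 × 200 = 4400.00, centroid at (11.00, 100.00).
horizontal leg: A = 70 × 34 = 2380.00, centroid at (57.00, 17.00).
gusset: A = ½·28·64 = 896.00, centroid at (31.33, 55.33).
ΣA = 7676.00 mm²
ΣAx̄ = (4400.00)(11.00) + (2380.00)(57.00) + (896.00)(31.33) = 212134.67 mm³
ΣAȳ = (4400.00)(100.00) + (2380.00)(17.00) + (896.00)(55.33) = 530038.67 mm³
x̄ = 212134.67 / 7676.00 = 27.64 mm
ȳ = 530038.67 / 7676.00 = 69.05 mm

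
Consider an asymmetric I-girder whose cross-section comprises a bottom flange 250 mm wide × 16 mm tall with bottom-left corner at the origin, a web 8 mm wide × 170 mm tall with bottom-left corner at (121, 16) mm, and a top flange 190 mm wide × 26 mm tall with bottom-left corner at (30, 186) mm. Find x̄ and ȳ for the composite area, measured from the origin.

Part | A | x̄ᵢ | ȳᵢ | A·x̄ᵢ | A·ȳᵢ
bottom flange | 4000.00 | 125.00 | 8.00 | 500000.00 | 32000.00
web | 1360.00 | 125.00 | 101.00 | 170000.00 | 137360.00
top flange | 4940.00 | 125.00 | 199.00 | 617500.00 | 983060.00
Σ | 10300.00 |  |  | 1287500.00 | 1152420.00
x̄ = 1287500.00 / 10300.00 = 125.00 mm
ȳ = 1152420.00 / 10300.00 = 111.89 mm

x̄ = 125.00 mm, ȳ = 111.89 mm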